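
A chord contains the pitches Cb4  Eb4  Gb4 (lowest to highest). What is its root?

Cb

Cb, Eb, Gb are the tones of a Cb major triad (Cb–Eb–Gb), making Cb the root.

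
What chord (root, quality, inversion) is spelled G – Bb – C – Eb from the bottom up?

The distinct note names are G, Bb, C, Eb. Stacked in thirds they read C–Eb–G–Bb, which is a minor seventh chord on C.
With the fifth (G) in the bass, the chord is in second inversion (figured bass 4/3).

C minor seventh, second inversion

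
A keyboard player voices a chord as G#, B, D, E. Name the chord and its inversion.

Reducing to letter names: G#, B, D, E. These stack in thirds as E–G#–B–D — an E dominant seventh chord.
With the third (G#) in the bass, the chord is in first inversion (figured bass 6/5).

E dominant seventh, first inversion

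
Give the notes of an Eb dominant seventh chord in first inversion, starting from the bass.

G, Bb, Db, Eb

The chord tones are Eb–G–Bb–Db. With the third (G) lowest for first inversion: G, Bb, Db, Eb.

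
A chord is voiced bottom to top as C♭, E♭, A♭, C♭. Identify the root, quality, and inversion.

Ab minor, first inversion

Reducing to letter names: Cb, Eb, Ab. These stack in thirds as Ab–Cb–Eb — an Ab minor triad.
Cb is the third of Ab minor; third in the bass means first inversion (figured bass 6).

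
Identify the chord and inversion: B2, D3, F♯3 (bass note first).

The distinct note names are B, D, F#. Stacked in thirds they read B–D–F#, which is a minor triad on B.
The lowest note is B, the root of the chord, so this is root position (figured bass 5/3).

B minor, root position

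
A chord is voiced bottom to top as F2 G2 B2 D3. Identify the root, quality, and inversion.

G dominant seventh, third inversion

Reducing to letter names: F, G, B, D. These stack in thirds as G–B–D–F — a G dominant seventh chord.
F is the seventh of G dominant seventh; seventh in the bass means third inversion (figured bass 4/2).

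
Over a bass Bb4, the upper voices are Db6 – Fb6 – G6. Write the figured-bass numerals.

The notes Bb, Db, Fb, G stack in thirds as G–Bb–Db–Fb — a G diminished seventh chord. The bass Bb is the third, so this is first inversion: figured 6/5.

6/5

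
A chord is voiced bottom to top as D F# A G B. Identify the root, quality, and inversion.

Reducing to letter names: D, F#, A, G, B. These stack in thirds as G–B–D–F#–A — a G major ninth chord.
The lowest note is D, the fifth of the chord, so this is second inversion.

G major ninth, second inversion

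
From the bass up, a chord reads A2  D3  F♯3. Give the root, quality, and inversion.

The distinct note names are A, D, F#. Stacked in thirds they read D–F#–A, which is a major triad on D.
A is the fifth of D major; fifth in the bass means second inversion (figured bass 6/4).

D major, second inversion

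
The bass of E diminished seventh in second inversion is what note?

E diminished seventh is E–G–Bb–Db. Second inversion places the fifth in the bass: Bb.

Bb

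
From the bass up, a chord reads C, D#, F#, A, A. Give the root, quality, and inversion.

D# diminished seventh, third inversion

The pitch classes C, D#, F#, A arrange in thirds as D#–F#–A–C: a D# diminished seventh chord.
With the seventh (C) in the bass, the chord is in third inversion (figured bass 4/2).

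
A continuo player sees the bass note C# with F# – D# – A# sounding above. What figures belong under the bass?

The notes C#, F#, D#, A# stack in thirds as D#–F#–A#–C# — a D# minor seventh chord. The bass C# is the seventh, so this is third inversion: figured 4/2.

4/2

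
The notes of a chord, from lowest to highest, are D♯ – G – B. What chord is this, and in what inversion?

G augmented, second inversion

The distinct note names are D#, G, B. Stacked in thirds they read G–B–D#, which is an augmented triad on G.
The lowest note is D#, the fifth of the chord, so this is second inversion (figured bass 6/4).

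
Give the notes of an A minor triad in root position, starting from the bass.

The chord tones are A–C–E. With the root (A) lowest for root position: A, C, E.

A, C, E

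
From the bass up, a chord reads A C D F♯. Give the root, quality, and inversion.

D dominant seventh, second inversion

Reducing to letter names: A, C, D, F#. These stack in thirds as D–F#–A–C — a D dominant seventh chord.
With the fifth (A) in the bass, the chord is in second inversion (figured bass 4/3).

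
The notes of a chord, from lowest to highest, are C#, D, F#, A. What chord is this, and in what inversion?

The distinct note names are C#, D, F#, A. Stacked in thirds they read D–F#–A–C#, which is a major seventh chord on D.
C# is the seventh of D major seventh; seventh in the bass means third inversion (figured bass 4/2).

D major seventh, third inversion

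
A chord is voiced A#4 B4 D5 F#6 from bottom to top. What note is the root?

The distinct letter names are A#, B, D, F#. Arranged as a stack of thirds they read B–D–F#–A#, so B is the root (a B minor-major seventh chord).

B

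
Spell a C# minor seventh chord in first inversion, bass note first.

C# minor seventh is C#–E–G#–B. First inversion puts the third (E) in the bass, with the remaining tones above: E, G#, B, C#.

E, G#, B, C#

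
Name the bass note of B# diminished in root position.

B#

In root position the root is lowest. For B# diminished (B#–D#–F#) that is B#.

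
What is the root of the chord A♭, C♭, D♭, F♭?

Db

Ab, Cb, Db, Fb are the tones of a Db minor seventh chord (Db–Fb–Ab–Cb), making Db the root.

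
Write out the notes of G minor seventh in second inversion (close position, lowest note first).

D, F, G, Bb

The chord tones are G–Bb–D–F. With the fifth (D) lowest for second inversion: D, F, G, Bb.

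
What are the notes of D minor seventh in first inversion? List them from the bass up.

F, A, C, D

The chord tones are D–F–A–C. With the third (F) lowest for first inversion: F, A, C, D.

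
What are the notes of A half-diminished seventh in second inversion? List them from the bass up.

A half-diminished seventh is A–C–Eb–G. Second inversion puts the fifth (Eb) in the bass, with the remaining tones above: Eb, G, A, C.

Eb, G, A, C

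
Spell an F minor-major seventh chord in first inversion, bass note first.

The chord tones are F–Ab–C–E. With the third (Ab) lowest for first inversion: Ab, C, E, F.

Ab, C, E, F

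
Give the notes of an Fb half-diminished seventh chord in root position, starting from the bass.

Spelling Fb half-diminished seventh: Fb–Abb–Cbb–Ebb. In root position the root is bass, giving Fb, Abb, Cbb, Ebb from the bottom.

Fb, Abb, Cbb, Ebb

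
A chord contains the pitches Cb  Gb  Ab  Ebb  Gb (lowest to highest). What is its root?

Ab

Reordering Cb, Gb, Ab, Ebb into stacked thirds gives Ab–Cb–Ebb–Gb; the bottom of that stack, Ab, is the root.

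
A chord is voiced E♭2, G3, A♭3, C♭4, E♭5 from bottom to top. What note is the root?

Reordering Eb, G, Ab, Cb into stacked thirds gives Ab–Cb–Eb–G; the bottom of that stack, Ab, is the root.

Ab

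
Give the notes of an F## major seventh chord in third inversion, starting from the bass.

F## major seventh is F##–A##–C##–E##. Third inversion puts the seventh (E##) in the bass, with the remaining tones above: E##, F##, A##, C##.

E##, F##, A##, C##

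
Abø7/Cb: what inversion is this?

Abø7/Cb means Ab half-diminished seventh with Cb in the bass. Cb is the third of Ab half-diminished seventh (Ab–Cb–Ebb–Gb), so this is first inversion.

first inversion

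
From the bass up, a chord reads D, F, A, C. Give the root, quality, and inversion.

Reducing to letter names: D, F, A, C. These stack in thirds as D–F–A–C — a D minor seventh chord.
The lowest note is D, the root of the chord, so this is root position (figured bass 7).

D minor seventh, root position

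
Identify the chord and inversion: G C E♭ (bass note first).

C minor, second inversion

The distinct note names are G, C, Eb. Stacked in thirds they read C–Eb–G, which is a minor triad on C.
G is the fifth of C minor; fifth in the bass means second inversion (figured bass 6/4).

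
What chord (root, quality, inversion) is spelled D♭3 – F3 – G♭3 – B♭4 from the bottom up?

Gb major seventh, second inversion

The pitch classes Db, F, Gb, Bb arrange in thirds as Gb–Bb–Db–F: a Gb major seventh chord.
The lowest note is Db, the fifth of the chord, so this is second inversion (figured bass 4/3).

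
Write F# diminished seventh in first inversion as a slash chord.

F#dim7/A

First inversion of F# diminished seventh has the third (A) in the bass. As a slash chord: F#dim7/A.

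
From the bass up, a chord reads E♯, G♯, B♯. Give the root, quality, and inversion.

Reducing to letter names: E#, G#, B#. These stack in thirds as E#–G#–B# — an E# minor triad.
E# is the root of E# minor; root in the bass means root position (figured bass 5/3).

E# minor, root position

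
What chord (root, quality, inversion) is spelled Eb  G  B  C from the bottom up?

C minor-major seventh, first inversion

Reducing to letter names: Eb, G, B, C. These stack in thirds as C–Eb–G–B — a C minor-major seventh chord.
The lowest note is Eb, the third of the chord, so this is first inversion (figured bass 6/5).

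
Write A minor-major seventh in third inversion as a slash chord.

Third inversion of A minor-major seventh has the seventh (G#) in the bass. As a slash chord: Am(maj7)/G#.

Am(maj7)/G#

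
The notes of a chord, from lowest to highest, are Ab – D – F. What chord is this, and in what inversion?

D diminished, second inversion

The pitch classes Ab, D, F arrange in thirds as D–F–Ab: a D diminished triad.
With the fifth (Ab) in the bass, the chord is in second inversion (figured bass 6/4).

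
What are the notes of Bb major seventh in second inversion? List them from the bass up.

F, A, Bb, D

The chord tones are Bb–D–F–A. With the fifth (F) lowest for second inversion: F, A, Bb, D.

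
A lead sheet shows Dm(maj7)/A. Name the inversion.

second inversion

Dm(maj7)/A means D minor-major seventh with A in the bass. A is the fifth of D minor-major seventh (D–F–A–C#), so this is second inversion.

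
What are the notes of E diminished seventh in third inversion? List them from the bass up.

The chord tones are E–G–Bb–Db. With the seventh (Db) lowest for third inversion: Db, E, G, Bb.

Db, E, G, Bb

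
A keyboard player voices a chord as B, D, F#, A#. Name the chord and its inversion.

Reducing to letter names: B, D, F#, A#. These stack in thirds as B–D–F#–A# — a B minor-major seventh chord.
The lowest note is B, the root of the chord, so this is root position (figured bass 7).

B minor-major seventh, root position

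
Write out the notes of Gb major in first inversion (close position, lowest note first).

Bb, Db, Gb

Spelling Gb major: Gb–Bb–Db. In first inversion the third is bass, giving Bb, Db, Gb from the bottom.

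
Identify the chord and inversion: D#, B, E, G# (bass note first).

Reducing to letter names: D#, B, E, G#. These stack in thirds as E–G#–B–D# — an E major seventh chord.
The lowest note is D#, the seventh of the chord, so this is third inversion (figured bass 4/2).

E major seventh, third inversion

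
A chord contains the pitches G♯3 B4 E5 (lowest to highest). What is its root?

E

Reordering G#, B, E into stacked thirds gives E–G#–B; the bottom of that stack, E, is the root.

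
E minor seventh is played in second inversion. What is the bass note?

B

The fifth of E minor seventh (E–G–B–D) is B; that is the bass in second inversion.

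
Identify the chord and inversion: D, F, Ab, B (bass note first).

The distinct note names are D, F, Ab, B. Stacked in thirds they read B–D–F–Ab, which is a diminished seventh chord on B.
The lowest note is D, the third of the chord, so this is first inversion (figured bass 6/5).

B diminished seventh, first inversion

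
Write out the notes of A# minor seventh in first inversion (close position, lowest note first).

C#, E#, G#, A#

A# minor seventh is A#–C#–E#–G#. First inversion puts the third (C#) in the bass, with the remaining tones above: C#, E#, G#, A#.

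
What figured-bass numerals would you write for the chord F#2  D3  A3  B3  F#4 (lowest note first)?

The notes F#, D, A, B stack in thirds as B–D–F#–A — a B minor seventh chord. The bass F# is the fifth, so this is second inversion: figured 4/3.

4/3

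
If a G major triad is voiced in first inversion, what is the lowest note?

In first inversion the third is lowest. For G major (G–B–D) that is B.

B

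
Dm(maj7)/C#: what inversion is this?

third inversion

Dm(maj7)/C# means D minor-major seventh with C# in the bass. C# is the seventh of D minor-major seventh (D–F–A–C#), so this is third inversion.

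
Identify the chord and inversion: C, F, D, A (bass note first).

D minor seventh, third inversion

The pitch classes C, F, D, A arrange in thirds as D–F–A–C: a D minor seventh chord.
With the seventh (C) in the bass, the chord is in third inversion (figured bass 4/2).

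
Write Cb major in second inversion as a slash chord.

Cb/Gb

Second inversion of Cb major has the fifth (Gb) in the bass. As a slash chord: Cb/Gb.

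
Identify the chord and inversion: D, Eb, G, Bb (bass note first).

Eb major seventh, third inversion

Reducing to letter names: D, Eb, G, Bb. These stack in thirds as Eb–G–Bb–D — an Eb major seventh chord.
With the seventh (D) in the bass, the chord is in third inversion (figured bass 4/2).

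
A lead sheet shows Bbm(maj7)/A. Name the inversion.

third inversion

Bbm(maj7)/A means Bb minor-major seventh with A in the bass. A is the seventh of Bb minor-major seventh (Bb–Db–F–A), so this is third inversion.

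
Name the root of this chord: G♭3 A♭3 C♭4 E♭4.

Ab

Reordering Gb, Ab, Cb, Eb into stacked thirds gives Ab–Cb–Eb–Gb; the bottom of that stack, Ab, is the root.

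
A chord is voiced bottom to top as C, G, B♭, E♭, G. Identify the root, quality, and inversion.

C minor seventh, root position

The pitch classes C, G, Bb, Eb arrange in thirds as C–Eb–G–Bb: a C minor seventh chord.
C is the root of C minor seventh; root in the bass means root position (figured bass 7).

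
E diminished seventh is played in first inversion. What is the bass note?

G

E diminished seventh is E–G–Bb–Db. First inversion places the third in the bass: G.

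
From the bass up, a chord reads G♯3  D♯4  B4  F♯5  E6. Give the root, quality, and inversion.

E major ninth, first inversion

The pitch classes G#, D#, B, F#, E arrange in thirds as E–G#–B–D#–F#: an E major ninth chord.
The lowest note is G#, the third of the chord, so this is first inversion.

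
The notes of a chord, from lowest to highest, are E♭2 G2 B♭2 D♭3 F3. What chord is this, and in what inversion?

The pitch classes Eb, G, Bb, Db, F arrange in thirds as Eb–G–Bb–Db–F: an Eb dominant ninth chord.
With the root (Eb) in the bass, the chord is in root position.

Eb dominant ninth, root position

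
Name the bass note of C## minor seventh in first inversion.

C## minor seventh is C##–E#–G##–B#. First inversion places the third in the bass: E#.

E#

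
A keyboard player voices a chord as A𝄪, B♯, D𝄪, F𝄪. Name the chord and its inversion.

B# major seventh, third inversion

The pitch classes A##, B#, D##, F## arrange in thirds as B#–D##–F##–A##: a B# major seventh chord.
With the seventh (A##) in the bass, the chord is in third inversion (figured bass 4/2).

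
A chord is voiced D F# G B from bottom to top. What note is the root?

G

Reordering D, F#, G, B into stacked thirds gives G–B–D–F#; the bottom of that stack, G, is the root.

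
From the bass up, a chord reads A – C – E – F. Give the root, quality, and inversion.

F major seventh, first inversion

Reducing to letter names: A, C, E, F. These stack in thirds as F–A–C–E — an F major seventh chord.
The lowest note is A, the third of the chord, so this is first inversion (figured bass 6/5).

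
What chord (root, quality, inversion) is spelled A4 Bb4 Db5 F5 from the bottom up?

Bb minor-major seventh, third inversion

The pitch classes A, Bb, Db, F arrange in thirds as Bb–Db–F–A: a Bb minor-major seventh chord.
The lowest note is A, the seventh of the chord, so this is third inversion (figured bass 4/2).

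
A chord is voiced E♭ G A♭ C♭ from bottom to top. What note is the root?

Ab

The distinct letter names are Eb, G, Ab, Cb. Arranged as a stack of thirds they read Ab–Cb–Eb–G, so Ab is the root (an Ab minor-major seventh chord).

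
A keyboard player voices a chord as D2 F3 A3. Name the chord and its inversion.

D minor, root position

The distinct note names are D, F, A. Stacked in thirds they read D–F–A, which is a minor triad on D.
The lowest note is D, the root of the chord, so this is root position (figured bass 5/3).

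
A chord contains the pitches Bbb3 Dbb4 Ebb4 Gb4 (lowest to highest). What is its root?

Reordering Bbb, Dbb, Ebb, Gb into stacked thirds gives Ebb–Gb–Bbb–Dbb; the bottom of that stack, Ebb, is the root.

Ebb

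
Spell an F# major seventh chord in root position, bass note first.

F#, A#, C#, E#

F# major seventh is F#–A#–C#–E#. Root position puts the root (F#) in the bass, with the remaining tones above: F#, A#, C#, E#.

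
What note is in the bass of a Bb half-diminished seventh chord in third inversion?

The seventh of Bb half-diminished seventh (Bb–Db–Fb–Ab) is Ab; that is the bass in third inversion.

Ab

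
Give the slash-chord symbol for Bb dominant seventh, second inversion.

Bb7/F

Second inversion of Bb dominant seventh has the fifth (F) in the bass. As a slash chord: Bb7/F.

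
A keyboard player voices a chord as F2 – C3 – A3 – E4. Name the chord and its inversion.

F major seventh, root position

The pitch classes F, C, A, E arrange in thirds as F–A–C–E: an F major seventh chord.
F is the root of F major seventh; root in the bass means root position (figured bass 7).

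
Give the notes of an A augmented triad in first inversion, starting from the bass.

Spelling A augmented: A–C#–E#. In first inversion the third is bass, giving C#, E#, A from the bottom.

C#, E#, A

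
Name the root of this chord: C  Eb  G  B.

C

C, Eb, G, B are the tones of a C minor-major seventh chord (C–Eb–G–B), making C the root.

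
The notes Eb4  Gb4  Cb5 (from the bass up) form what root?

Cb

The distinct letter names are Eb, Gb, Cb. Arranged as a stack of thirds they read Cb–Eb–Gb, so Cb is the root (a Cb major triad).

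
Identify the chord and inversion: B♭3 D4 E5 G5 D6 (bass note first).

Reducing to letter names: Bb, D, E, G. These stack in thirds as E–G–Bb–D — an E half-diminished seventh chord.
With the fifth (Bb) in the bass, the chord is in second inversion (figured bass 4/3).

E half-diminished seventh, second inversion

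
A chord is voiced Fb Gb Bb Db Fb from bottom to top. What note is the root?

The distinct letter names are Fb, Gb, Bb, Db. Arranged as a stack of thirds they read Gb–Bb–Db–Fb, so Gb is the root (a Gb dominant seventh chord).

Gb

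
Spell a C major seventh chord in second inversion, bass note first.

Spelling C major seventh: C–E–G–B. In second inversion the fifth is bass, giving G, B, C, E from the bottom.

G, B, C, E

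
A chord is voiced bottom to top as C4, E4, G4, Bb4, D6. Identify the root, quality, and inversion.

The distinct note names are C, E, G, Bb, D. Stacked in thirds they read C–E–G–Bb–D, which is a dominant ninth chord on C.
The lowest note is C, the root of the chord, so this is root position.

C dominant ninth, root position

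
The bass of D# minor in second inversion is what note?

In second inversion the fifth is lowest. For D# minor (D#–F#–A#) that is A#.

A#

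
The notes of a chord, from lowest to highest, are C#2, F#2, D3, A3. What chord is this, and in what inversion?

D major seventh, third inversion

The distinct note names are C#, F#, D, A. Stacked in thirds they read D–F#–A–C#, which is a major seventh chord on D.
C# is the seventh of D major seventh; seventh in the bass means third inversion (figured bass 4/2).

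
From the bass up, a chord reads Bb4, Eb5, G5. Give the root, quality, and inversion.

Eb major, second inversion

Reducing to letter names: Bb, Eb, G. These stack in thirds as Eb–G–Bb — an Eb major triad.
The lowest note is Bb, the fifth of the chord, so this is second inversion (figured bass 6/4).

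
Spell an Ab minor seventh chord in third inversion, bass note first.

Gb, Ab, Cb, Eb

The chord tones are Ab–Cb–Eb–Gb. With the seventh (Gb) lowest for third inversion: Gb, Ab, Cb, Eb.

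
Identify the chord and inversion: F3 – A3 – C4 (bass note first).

F major, root position

Reducing to letter names: F, A, C. These stack in thirds as F–A–C — an F major triad.
The lowest note is F, the root of the chord, so this is root position (figured bass 5/3).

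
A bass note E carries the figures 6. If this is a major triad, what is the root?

C

The figures 6 mean the third of the chord is in the bass. If E is the third of a major triad, the root is C (chord tones C–E–G).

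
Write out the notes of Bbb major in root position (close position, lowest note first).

Bbb, Db, Fb

Bbb major is Bbb–Db–Fb. Root position puts the root (Bbb) in the bass, with the remaining tones above: Bbb, Db, Fb.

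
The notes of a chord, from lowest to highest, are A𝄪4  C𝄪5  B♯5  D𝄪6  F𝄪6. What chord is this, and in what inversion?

B# major ninth, third inversion

The pitch classes A##, C##, B#, D##, F## arrange in thirds as B#–D##–F##–A##–C##: a B# major ninth chord.
A## is the seventh of B# major ninth; seventh in the bass means third inversion.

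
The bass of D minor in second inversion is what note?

A

In second inversion the fifth is lowest. For D minor (D–F–A) that is A.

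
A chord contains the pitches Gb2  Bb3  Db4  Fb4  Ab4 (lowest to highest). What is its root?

Gb

Gb, Bb, Db, Fb, Ab are the tones of a Gb dominant ninth chord (Gb–Bb–Db–Fb–Ab), making Gb the root.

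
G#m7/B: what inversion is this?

G#m7/B means G# minor seventh with B in the bass. B is the third of G# minor seventh (G#–B–D#–F#), so this is first inversion.

first inversion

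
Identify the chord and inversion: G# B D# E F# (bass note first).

E major ninth, first inversion

The pitch classes G#, B, D#, E, F# arrange in thirds as E–G#–B–D#–F#: an E major ninth chord.
With the third (G#) in the bass, the chord is in first inversion.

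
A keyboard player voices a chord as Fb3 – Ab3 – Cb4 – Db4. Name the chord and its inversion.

The distinct note names are Fb, Ab, Cb, Db. Stacked in thirds they read Db–Fb–Ab–Cb, which is a minor seventh chord on Db.
Fb is the third of Db minor seventh; third in the bass means first inversion (figured bass 6/5).

Db minor seventh, first inversion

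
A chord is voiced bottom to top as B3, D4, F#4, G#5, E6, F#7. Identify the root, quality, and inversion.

E dominant ninth, second inversion

The distinct note names are B, D, F#, G#, E. Stacked in thirds they read E–G#–B–D–F#, which is a dominant ninth chord on E.
The lowest note is B, the fifth of the chord, so this is second inversion.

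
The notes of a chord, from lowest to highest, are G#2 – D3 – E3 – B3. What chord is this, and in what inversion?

E dominant seventh, first inversion

The pitch classes G#, D, E, B arrange in thirds as E–G#–B–D: an E dominant seventh chord.
With the third (G#) in the bass, the chord is in first inversion (figured bass 6/5).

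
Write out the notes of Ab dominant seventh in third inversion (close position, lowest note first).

Ab dominant seventh is Ab–C–Eb–Gb. Third inversion puts the seventh (Gb) in the bass, with the remaining tones above: Gb, Ab, C, Eb.

Gb, Ab, C, Eb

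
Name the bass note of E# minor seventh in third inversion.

In third inversion the seventh is lowest. For E# minor seventh (E#–G#–B#–D#) that is D#.

D#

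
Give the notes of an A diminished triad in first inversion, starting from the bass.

The chord tones are A–C–Eb. With the third (C) lowest for first inversion: C, Eb, A.

C, Eb, A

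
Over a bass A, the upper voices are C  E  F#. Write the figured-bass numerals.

The notes A, C, E, F# stack in thirds as F#–A–C–E — an F# half-diminished seventh chord. The bass A is the third, so this is first inversion: figured 6/5.

6/5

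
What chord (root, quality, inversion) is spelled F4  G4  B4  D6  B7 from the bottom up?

The pitch classes F, G, B, D arrange in thirds as G–B–D–F: a G dominant seventh chord.
F is the seventh of G dominant seventh; seventh in the bass means third inversion (figured bass 4/2).

G dominant seventh, third inversion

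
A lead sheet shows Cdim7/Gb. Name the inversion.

Cdim7/Gb means C diminished seventh with Gb in the bass. Gb is the fifth of C diminished seventh (C–Eb–Gb–Bbb), so this is second inversion.

second inversion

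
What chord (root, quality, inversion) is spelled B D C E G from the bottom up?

C major ninth, third inversion

The distinct note names are B, D, C, E, G. Stacked in thirds they read C–E–G–B–D, which is a major ninth chord on C.
B is the seventh of C major ninth; seventh in the bass means third inversion.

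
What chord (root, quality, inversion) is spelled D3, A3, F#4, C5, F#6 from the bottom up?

D dominant seventh, root position

The pitch classes D, A, F#, C arrange in thirds as D–F#–A–C: a D dominant seventh chord.
The lowest note is D, the root of the chord, so this is root position (figured bass 7).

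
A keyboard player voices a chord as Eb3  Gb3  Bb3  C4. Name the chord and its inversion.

C half-diminished seventh, first inversion

The pitch classes Eb, Gb, Bb, C arrange in thirds as C–Eb–Gb–Bb: a C half-diminished seventh chord.
Eb is the third of C half-diminished seventh; third in the bass means first inversion (figured bass 6/5).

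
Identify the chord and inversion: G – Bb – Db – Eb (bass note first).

Eb dominant seventh, first inversion

The distinct note names are G, Bb, Db, Eb. Stacked in thirds they read Eb–G–Bb–Db, which is a dominant seventh chord on Eb.
The lowest note is G, the third of the chord, so this is first inversion (figured bass 6/5).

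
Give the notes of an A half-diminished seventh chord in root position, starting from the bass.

A, C, Eb, G

The chord tones are A–C–Eb–G. With the root (A) lowest for root position: A, C, Eb, G.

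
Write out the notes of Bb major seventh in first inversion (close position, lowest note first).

Bb major seventh is Bb–D–F–A. First inversion puts the third (D) in the bass, with the remaining tones above: D, F, A, Bb.

D, F, A, Bb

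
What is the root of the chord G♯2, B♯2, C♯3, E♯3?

G#, B#, C#, E# are the tones of a C# major seventh chord (C#–E#–G#–B#), making C# the root.

C#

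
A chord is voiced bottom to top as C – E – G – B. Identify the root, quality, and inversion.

Reducing to letter names: C, E, G, B. These stack in thirds as C–E–G–B — a C major seventh chord.
With the root (C) in the bass, the chord is in root position (figured bass 7).

C major seventh, root position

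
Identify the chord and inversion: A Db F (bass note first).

Db augmented, second inversion

Reducing to letter names: A, Db, F. These stack in thirds as Db–F–A — a Db augmented triad.
A is the fifth of Db augmented; fifth in the bass means second inversion (figured bass 6/4).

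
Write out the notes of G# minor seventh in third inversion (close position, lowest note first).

G# minor seventh is G#–B–D#–F#. Third inversion puts the seventh (F#) in the bass, with the remaining tones above: F#, G#, B, D#.

F#, G#, B, D#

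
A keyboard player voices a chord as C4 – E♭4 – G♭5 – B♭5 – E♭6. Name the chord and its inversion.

C half-diminished seventh, root position

Reducing to letter names: C, Eb, Gb, Bb. These stack in thirds as C–Eb–Gb–Bb — a C half-diminished seventh chord.
C is the root of C half-diminished seventh; root in the bass means root position (figured bass 7).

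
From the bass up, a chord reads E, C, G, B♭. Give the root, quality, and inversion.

The pitch classes E, C, G, Bb arrange in thirds as C–E–G–Bb: a C dominant seventh chord.
With the third (E) in the bass, the chord is in first inversion (figured bass 6/5).

C dominant seventh, first inversion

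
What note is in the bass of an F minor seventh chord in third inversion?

F minor seventh is F–Ab–C–Eb. Third inversion places the seventh in the bass: Eb.

Eb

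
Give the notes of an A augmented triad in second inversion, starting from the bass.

A augmented is A–C#–E#. Second inversion puts the fifth (E#) in the bass, with the remaining tones above: E#, A, C#.

E#, A, C#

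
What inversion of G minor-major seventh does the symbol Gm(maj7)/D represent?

second inversion

Gm(maj7)/D means G minor-major seventh with D in the bass. D is the fifth of G minor-major seventh (G–Bb–D–F#), so this is second inversion.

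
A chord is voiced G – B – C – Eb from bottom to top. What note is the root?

G, B, C, Eb are the tones of a C minor-major seventh chord (C–Eb–G–B), making C the root.

C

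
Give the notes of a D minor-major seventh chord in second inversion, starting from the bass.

D minor-major seventh is D–F–A–C#. Second inversion puts the fifth (A) in the bass, with the remaining tones above: A, C#, D, F.

A, C#, D, F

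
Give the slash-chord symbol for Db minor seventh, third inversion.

Third inversion of Db minor seventh has the seventh (Cb) in the bass. As a slash chord: Dbm7/Cb.

Dbm7/Cb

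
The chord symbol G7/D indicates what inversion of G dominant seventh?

second inversion

G7/D means G dominant seventh with D in the bass. D is the fifth of G dominant seventh (G–B–D–F), so this is second inversion.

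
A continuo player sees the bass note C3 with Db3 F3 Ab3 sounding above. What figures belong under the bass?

4/2

The notes C, Db, F, Ab stack in thirds as Db–F–Ab–C — a Db major seventh chord. The bass C is the seventh, so this is third inversion: figured 4/2.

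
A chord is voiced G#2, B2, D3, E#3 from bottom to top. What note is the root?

E#

The distinct letter names are G#, B, D, E#. Arranged as a stack of thirds they read E#–G#–B–D, so E# is the root (an E# diminished seventh chord).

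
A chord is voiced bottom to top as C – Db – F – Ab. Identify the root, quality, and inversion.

Db major seventh, third inversion

The distinct note names are C, Db, F, Ab. Stacked in thirds they read Db–F–Ab–C, which is a major seventh chord on Db.
C is the seventh of Db major seventh; seventh in the bass means third inversion (figured bass 4/2).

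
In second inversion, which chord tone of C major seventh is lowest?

C major seventh is C–E–G–B. Second inversion places the fifth in the bass: G.

G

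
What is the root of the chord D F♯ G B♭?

The distinct letter names are D, F#, G, Bb. Arranged as a stack of thirds they read G–Bb–D–F#, so G is the root (a G minor-major seventh chord).

G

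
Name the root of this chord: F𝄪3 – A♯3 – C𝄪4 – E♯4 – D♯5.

D#

Reordering F##, A#, C##, E#, D# into stacked thirds gives D#–F##–A#–C##–E#; the bottom of that stack, D#, is the root.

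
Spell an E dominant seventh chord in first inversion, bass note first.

G#, B, D, E

Spelling E dominant seventh: E–G#–B–D. In first inversion the third is bass, giving G#, B, D, E from the bottom.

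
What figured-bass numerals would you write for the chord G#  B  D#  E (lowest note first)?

6/5

The notes G#, B, D#, E stack in thirds as E–G#–B–D# — an E major seventh chord. The bass G# is the third, so this is first inversion: figured 6/5.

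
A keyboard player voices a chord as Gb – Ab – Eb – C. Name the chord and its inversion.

The distinct note names are Gb, Ab, Eb, C. Stacked in thirds they read Ab–C–Eb–Gb, which is a dominant seventh chord on Ab.
Gb is the seventh of Ab dominant seventh; seventh in the bass means third inversion (figured bass 4/2).

Ab dominant seventh, third inversion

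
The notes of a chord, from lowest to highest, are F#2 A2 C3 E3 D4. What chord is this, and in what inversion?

Reducing to letter names: F#, A, C, E, D. These stack in thirds as D–F#–A–C–E — a D dominant ninth chord.
With the third (F#) in the bass, the chord is in first inversion.

D dominant ninth, first inversion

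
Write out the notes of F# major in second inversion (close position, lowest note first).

C#, F#, A#

Spelling F# major: F#–A#–C#. In second inversion the fifth is bass, giving C#, F#, A# from the bottom.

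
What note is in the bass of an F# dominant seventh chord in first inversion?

A#

F# dominant seventh is F#–A#–C#–E. First inversion places the third in the bass: A#.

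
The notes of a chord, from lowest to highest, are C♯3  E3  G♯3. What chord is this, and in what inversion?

C# minor, root position

The distinct note names are C#, E, G#. Stacked in thirds they read C#–E–G#, which is a minor triad on C#.
With the root (C#) in the bass, the chord is in root position (figured bass 5/3).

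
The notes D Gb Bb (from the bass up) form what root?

Gb

Reordering D, Gb, Bb into stacked thirds gives Gb–Bb–D; the bottom of that stack, Gb, is the root.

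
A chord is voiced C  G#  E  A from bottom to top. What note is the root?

Reordering C, G#, E, A into stacked thirds gives A–C–E–G#; the bottom of that stack, A, is the root.

A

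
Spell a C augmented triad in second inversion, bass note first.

Spelling C augmented: C–E–G#. In second inversion the fifth is bass, giving G#, C, E from the bottom.

G#, C, E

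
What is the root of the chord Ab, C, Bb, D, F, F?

Reordering Ab, C, Bb, D, F into stacked thirds gives Bb–D–F–Ab–C; the bottom of that stack, Bb, is the root.

Bb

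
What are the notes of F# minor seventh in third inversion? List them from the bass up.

Spelling F# minor seventh: F#–A–C#–E. In third inversion the seventh is bass, giving E, F#, A, C# from the bottom.

E, F#, A, C#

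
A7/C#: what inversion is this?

first inversion

A7/C# means A dominant seventh with C# in the bass. C# is the third of A dominant seventh (A–C#–E–G), so this is first inversion.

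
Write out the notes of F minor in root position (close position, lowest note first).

F minor is F–Ab–C. Root position puts the root (F) in the bass, with the remaining tones above: F, Ab, C.

F, Ab, C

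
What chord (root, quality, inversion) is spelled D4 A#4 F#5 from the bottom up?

The pitch classes D, A#, F# arrange in thirds as D–F#–A#: a D augmented triad.
The lowest note is D, the root of the chord, so this is root position (figured bass 5/3).

D augmented, root position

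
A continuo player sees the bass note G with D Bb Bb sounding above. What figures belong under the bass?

5/3

The notes G, D, Bb stack in thirds as G–Bb–D — a G minor triad. The bass G is the root, so this is root position: figured 5/3.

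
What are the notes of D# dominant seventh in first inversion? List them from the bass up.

Spelling D# dominant seventh: D#–F##–A#–C#. In first inversion the third is bass, giving F##, A#, C#, D# from the bottom.

F##, A#, C#, D#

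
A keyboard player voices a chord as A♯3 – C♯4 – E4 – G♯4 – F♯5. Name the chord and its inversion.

F# dominant ninth, first inversion

The pitch classes A#, C#, E, G#, F# arrange in thirds as F#–A#–C#–E–G#: an F# dominant ninth chord.
A# is the third of F# dominant ninth; third in the bass means first inversion.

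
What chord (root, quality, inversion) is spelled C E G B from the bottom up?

Reducing to letter names: C, E, G, B. These stack in thirds as C–E–G–B — a C major seventh chord.
The lowest note is C, the root of the chord, so this is root position (figured bass 7).

C major seventh, root position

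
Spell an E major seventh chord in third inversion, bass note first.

The chord tones are E–G#–B–D#. With the seventh (D#) lowest for third inversion: D#, E, G#, B.

D#, E, G#, B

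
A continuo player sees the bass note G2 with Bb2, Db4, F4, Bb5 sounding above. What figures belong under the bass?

The notes G, Bb, Db, F stack in thirds as G–Bb–Db–F — a G half-diminished seventh chord. The bass G is the root, so this is root position: figured 7.

7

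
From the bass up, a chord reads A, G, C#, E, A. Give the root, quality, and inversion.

A dominant seventh, root position

The distinct note names are A, G, C#, E. Stacked in thirds they read A–C#–E–G, which is a dominant seventh chord on A.
A is the root of A dominant seventh; root in the bass means root position (figured bass 7).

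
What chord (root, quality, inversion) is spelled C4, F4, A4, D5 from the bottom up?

D minor seventh, third inversion

Reducing to letter names: C, F, A, D. These stack in thirds as D–F–A–C — a D minor seventh chord.
C is the seventh of D minor seventh; seventh in the bass means third inversion (figured bass 4/2).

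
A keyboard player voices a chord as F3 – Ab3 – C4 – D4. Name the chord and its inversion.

D half-diminished seventh, first inversion

Reducing to letter names: F, Ab, C, D. These stack in thirds as D–F–Ab–C — a D half-diminished seventh chord.
With the third (F) in the bass, the chord is in first inversion (figured bass 6/5).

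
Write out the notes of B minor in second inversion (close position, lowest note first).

The chord tones are B–D–F#. With the fifth (F#) lowest for second inversion: F#, B, D.

F#, B, D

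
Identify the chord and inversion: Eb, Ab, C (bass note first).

The distinct note names are Eb, Ab, C. Stacked in thirds they read Ab–C–Eb, which is a major triad on Ab.
With the fifth (Eb) in the bass, the chord is in second inversion (figured bass 6/4).

Ab major, second inversion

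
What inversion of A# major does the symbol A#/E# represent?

second inversion

A#/E# means A# major with E# in the bass. E# is the fifth of A# major (A#–C##–E#), so this is second inversion.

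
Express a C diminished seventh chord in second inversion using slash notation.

Cdim7/Gb

Second inversion of C diminished seventh has the fifth (Gb) in the bass. As a slash chord: Cdim7/Gb.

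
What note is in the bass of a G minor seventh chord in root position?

In root position the root is lowest. For G minor seventh (G–Bb–D–F) that is G.

G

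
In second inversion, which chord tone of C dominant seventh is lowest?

G

The fifth of C dominant seventh (C–E–G–Bb) is G; that is the bass in second inversion.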